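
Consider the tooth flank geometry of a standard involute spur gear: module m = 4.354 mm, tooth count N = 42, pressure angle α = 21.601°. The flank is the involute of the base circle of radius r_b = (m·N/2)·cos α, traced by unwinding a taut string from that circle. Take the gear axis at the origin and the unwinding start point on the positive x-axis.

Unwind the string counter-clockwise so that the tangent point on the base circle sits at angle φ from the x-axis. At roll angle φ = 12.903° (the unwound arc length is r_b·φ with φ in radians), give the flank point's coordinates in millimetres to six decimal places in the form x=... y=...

pitch radius r_p = m·N/2 = 4.354·42/2 = 91.434000
base radius r_b = r_p·cos α = 91.434000·cos 21.601° = 85.012596
roll angle φ = 12.903° = 0.22519983 rad
x = r_b·(cos φ + φ·sin φ) = 85.012596·(0.97474950 + 0.22519983·0.22330115) = 87.141046
y = r_b·(sin φ − φ·cos φ) = 85.012596·(0.22330115 − 0.22519983·0.97474950) = 0.322005

x=87.141046 y=0.322005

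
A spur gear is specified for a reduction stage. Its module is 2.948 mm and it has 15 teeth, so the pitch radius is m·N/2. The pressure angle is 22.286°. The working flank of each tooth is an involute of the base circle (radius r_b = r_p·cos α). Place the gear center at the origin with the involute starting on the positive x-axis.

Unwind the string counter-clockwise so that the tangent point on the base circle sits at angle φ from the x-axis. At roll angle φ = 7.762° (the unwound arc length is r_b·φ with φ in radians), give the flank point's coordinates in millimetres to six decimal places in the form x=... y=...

pitch radius r_p = m·N/2 = 2.948·15/2 = 22.110000
base radius r_b = r_p·cos α = 22.110000·cos 22.286° = 20.458436
roll angle φ = 7.762° = 0.13547246 rad
x = r_b·(cos φ + φ·sin φ) = 20.458436·(0.99083763 + 0.13547246·0.13505845) = 20.645310
y = r_b·(sin φ − φ·cos φ) = 20.458436·(0.13505845 − 0.13547246·0.99083763) = 0.016924

x=20.645310 y=0.016924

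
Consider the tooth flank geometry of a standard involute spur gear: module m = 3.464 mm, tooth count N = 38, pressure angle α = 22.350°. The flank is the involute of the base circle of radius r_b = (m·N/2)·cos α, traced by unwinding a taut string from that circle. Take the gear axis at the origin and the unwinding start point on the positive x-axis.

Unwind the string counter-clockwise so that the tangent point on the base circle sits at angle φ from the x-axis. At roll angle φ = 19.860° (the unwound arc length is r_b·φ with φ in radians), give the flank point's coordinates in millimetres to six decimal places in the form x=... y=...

x=64.419462 y=0.834906

pitch radius r_p = m·N/2 = 3.464·38/2 = 65.816000
base radius r_b = r_p·cos α = 65.816000·cos 22.350° = 60.871785
roll angle φ = 19.860° = 0.34662239 rad
x = r_b·(cos φ + φ·sin φ) = 60.871785·(0.94052553 + 0.34662239·0.33972302) = 64.419462
y = r_b·(sin φ − φ·cos φ) = 60.871785·(0.33972302 − 0.34662239·0.94052553) = 0.834906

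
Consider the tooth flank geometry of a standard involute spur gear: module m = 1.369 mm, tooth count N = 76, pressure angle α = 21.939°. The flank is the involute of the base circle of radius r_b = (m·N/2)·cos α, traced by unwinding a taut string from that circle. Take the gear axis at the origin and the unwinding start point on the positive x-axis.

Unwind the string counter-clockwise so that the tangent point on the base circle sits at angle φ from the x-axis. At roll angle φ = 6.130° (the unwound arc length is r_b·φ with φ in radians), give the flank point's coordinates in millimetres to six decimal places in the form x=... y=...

pitch radius r_p = m·N/2 = 1.369·76/2 = 52.022000
base radius r_b = r_p·cos α = 52.022000·cos 21.939° = 48.254679
roll angle φ = 6.130° = 0.10698868 rad
x = r_b·(cos φ + φ·sin φ) = 48.254679·(0.99428217 + 0.10698868·0.10678469) = 48.530064
y = r_b·(sin φ − φ·cos φ) = 48.254679·(0.10678469 − 0.10698868·0.99428217) = 0.019676

x=48.530064 y=0.019676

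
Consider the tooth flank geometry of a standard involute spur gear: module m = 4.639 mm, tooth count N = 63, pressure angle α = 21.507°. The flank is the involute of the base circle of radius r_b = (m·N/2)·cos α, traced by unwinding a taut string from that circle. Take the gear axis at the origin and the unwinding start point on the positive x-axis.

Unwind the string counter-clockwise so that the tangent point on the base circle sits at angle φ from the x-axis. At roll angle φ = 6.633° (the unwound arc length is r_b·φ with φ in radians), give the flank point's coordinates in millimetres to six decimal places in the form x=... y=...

pitch radius r_p = m·N/2 = 4.639·63/2 = 146.128500
base radius r_b = r_p·cos α = 146.128500·cos 21.507° = 135.953979
roll angle φ = 6.633° = 0.11576769 rad
x = r_b·(cos φ + φ·sin φ) = 135.953979·(0.99330640 + 0.11576769·0.11550927) = 136.861968
y = r_b·(sin φ − φ·cos φ) = 135.953979·(0.11550927 − 0.11576769·0.99330640) = 0.070218

x=136.861968 y=0.070218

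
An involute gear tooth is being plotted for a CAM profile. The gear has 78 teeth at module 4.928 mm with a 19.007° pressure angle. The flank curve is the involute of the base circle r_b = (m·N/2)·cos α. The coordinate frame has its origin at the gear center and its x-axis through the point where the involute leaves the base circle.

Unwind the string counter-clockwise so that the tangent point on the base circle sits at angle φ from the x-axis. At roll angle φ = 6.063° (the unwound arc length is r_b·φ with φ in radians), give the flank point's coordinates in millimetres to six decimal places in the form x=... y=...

x=182.728003 y=0.071693

pitch radius r_p = m·N/2 = 4.928·78/2 = 192.192000
base radius r_b = r_p·cos α = 192.192000·cos 19.007° = 181.713460
roll angle φ = 6.063° = 0.10581931 rad
x = r_b·(cos φ + φ·sin φ) = 181.713460·(0.99440636 + 0.10581931·0.10562193) = 182.728003
y = r_b·(sin φ − φ·cos φ) = 181.713460·(0.10562193 − 0.10581931·0.99440636) = 0.071693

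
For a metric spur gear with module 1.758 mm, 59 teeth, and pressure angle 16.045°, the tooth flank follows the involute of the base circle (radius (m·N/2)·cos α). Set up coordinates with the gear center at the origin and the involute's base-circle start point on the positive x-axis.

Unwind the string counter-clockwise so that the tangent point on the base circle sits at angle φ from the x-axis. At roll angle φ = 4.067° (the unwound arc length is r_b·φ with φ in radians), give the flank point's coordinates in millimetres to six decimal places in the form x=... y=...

pitch radius r_p = m·N/2 = 1.758·59/2 = 51.861000
base radius r_b = r_p·cos α = 51.861000·cos 16.045° = 49.840750
roll angle φ = 4.067° = 0.07098254 rad
x = r_b·(cos φ + φ·sin φ) = 49.840750·(0.99748180 + 0.07098254·0.07092295) = 49.966154
y = r_b·(sin φ − φ·cos φ) = 49.840750·(0.07092295 − 0.07098254·0.99748180) = 0.005939

x=49.966154 y=0.005939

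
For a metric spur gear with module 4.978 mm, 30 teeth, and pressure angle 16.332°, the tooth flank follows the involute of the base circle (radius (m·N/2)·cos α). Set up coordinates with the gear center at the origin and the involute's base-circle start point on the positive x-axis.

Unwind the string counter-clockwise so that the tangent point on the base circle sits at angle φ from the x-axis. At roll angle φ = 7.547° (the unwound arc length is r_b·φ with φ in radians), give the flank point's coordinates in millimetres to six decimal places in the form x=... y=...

x=72.275881 y=0.054493

pitch radius r_p = m·N/2 = 4.978·30/2 = 74.670000
base radius r_b = r_p·cos α = 74.670000·cos 16.332° = 71.656945
roll angle φ = 7.547° = 0.13172000 rad
x = r_b·(cos φ + φ·sin φ) = 71.656945·(0.99133746 + 0.13172000·0.13133944) = 72.275881
y = r_b·(sin φ − φ·cos φ) = 71.656945·(0.13133944 − 0.13172000·0.99133746) = 0.054493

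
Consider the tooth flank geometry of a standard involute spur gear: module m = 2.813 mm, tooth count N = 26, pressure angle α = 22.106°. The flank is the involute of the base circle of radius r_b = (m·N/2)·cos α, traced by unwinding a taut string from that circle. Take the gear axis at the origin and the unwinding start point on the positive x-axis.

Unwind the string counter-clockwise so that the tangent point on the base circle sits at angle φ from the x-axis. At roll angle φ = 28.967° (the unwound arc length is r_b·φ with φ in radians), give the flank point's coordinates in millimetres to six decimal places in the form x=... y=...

pitch radius r_p = m·N/2 = 2.813·26/2 = 36.569000
base radius r_b = r_p·cos α = 36.569000·cos 22.106° = 33.880785
roll angle φ = 28.967° = 0.50556952 rad
x = r_b·(cos φ + φ·sin φ) = 33.880785·(0.87489879 + 0.50556952·0.48430580) = 37.937976
y = r_b·(sin φ − φ·cos φ) = 33.880785·(0.48430580 − 0.50556952·0.87489879) = 1.422438

x=37.937976 y=1.422438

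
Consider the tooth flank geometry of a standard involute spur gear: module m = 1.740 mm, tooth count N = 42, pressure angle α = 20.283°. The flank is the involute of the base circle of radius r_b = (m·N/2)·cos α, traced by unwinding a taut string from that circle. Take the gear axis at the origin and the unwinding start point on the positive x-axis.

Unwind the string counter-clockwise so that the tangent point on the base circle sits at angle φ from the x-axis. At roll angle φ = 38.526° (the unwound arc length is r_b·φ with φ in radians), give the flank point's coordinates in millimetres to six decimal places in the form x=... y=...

pitch radius r_p = m·N/2 = 1.740·42/2 = 36.540000
base radius r_b = r_p·cos α = 36.540000·cos 20.283° = 34.274222
roll angle φ = 38.526° = 0.67240555 rad
x = r_b·(cos φ + φ·sin φ) = 34.274222·(0.78232559 + 0.67240555·0.62286971) = 41.168366
y = r_b·(sin φ − φ·cos φ) = 34.274222·(0.62286971 − 0.67240555·0.78232559) = 3.318761

x=41.168366 y=3.318761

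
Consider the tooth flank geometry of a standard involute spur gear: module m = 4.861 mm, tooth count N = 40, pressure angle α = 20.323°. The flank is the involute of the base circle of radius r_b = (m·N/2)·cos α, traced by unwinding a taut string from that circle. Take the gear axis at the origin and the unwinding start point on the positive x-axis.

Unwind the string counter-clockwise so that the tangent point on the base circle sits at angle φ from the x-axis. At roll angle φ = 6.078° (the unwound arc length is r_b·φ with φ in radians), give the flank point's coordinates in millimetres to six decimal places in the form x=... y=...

pitch radius r_p = m·N/2 = 4.861·40/2 = 97.220000
base radius r_b = r_p·cos α = 97.220000·cos 20.323° = 91.168015
roll angle φ = 6.078° = 0.10608111 rad
x = r_b·(cos φ + φ·sin φ) = 91.168015·(0.99437867 + 0.10608111·0.10588227) = 91.679539
y = r_b·(sin φ − φ·cos φ) = 91.168015·(0.10588227 − 0.10608111·0.99437867) = 0.036237

x=91.679539 y=0.036237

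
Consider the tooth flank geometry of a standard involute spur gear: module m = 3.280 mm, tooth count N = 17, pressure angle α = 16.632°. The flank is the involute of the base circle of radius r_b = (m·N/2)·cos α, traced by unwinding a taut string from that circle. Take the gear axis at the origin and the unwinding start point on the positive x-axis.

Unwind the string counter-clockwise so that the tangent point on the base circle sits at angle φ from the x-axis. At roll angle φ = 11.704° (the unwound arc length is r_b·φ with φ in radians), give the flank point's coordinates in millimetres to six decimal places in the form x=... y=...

x=27.265127 y=0.075584

pitch radius r_p = m·N/2 = 3.280·17/2 = 27.880000
base radius r_b = r_p·cos α = 27.880000·cos 16.632° = 26.713581
roll angle φ = 11.704° = 0.20427334 rad
x = r_b·(cos φ + φ·sin φ) = 26.713581·(0.97920865 + 0.20427334·0.20285566) = 27.265127
y = r_b·(sin φ − φ·cos φ) = 26.713581·(0.20285566 − 0.20427334·0.97920865) = 0.075584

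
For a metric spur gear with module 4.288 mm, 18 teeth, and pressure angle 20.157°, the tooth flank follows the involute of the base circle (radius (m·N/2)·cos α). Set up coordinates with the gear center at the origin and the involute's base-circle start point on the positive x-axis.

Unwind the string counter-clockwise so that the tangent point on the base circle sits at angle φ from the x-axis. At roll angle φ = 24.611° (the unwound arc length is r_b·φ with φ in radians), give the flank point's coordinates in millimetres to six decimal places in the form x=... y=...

pitch radius r_p = m·N/2 = 4.288·18/2 = 38.592000
base radius r_b = r_p·cos α = 38.592000·cos 20.157° = 36.228313
roll angle φ = 24.611° = 0.42954298 rad
x = r_b·(cos φ + φ·sin φ) = 36.228313·(0.90915617 + 0.42954298·0.41645535) = 39.417914
y = r_b·(sin φ − φ·cos φ) = 36.228313·(0.41645535 − 0.42954298·0.90915617) = 0.939534

x=39.417914 y=0.939534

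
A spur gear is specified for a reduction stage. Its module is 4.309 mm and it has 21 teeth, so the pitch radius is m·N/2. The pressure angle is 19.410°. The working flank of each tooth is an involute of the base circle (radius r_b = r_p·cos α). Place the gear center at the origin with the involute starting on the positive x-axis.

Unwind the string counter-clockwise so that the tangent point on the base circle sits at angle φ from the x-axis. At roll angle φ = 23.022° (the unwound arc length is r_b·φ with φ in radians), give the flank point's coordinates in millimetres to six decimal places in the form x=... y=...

pitch radius r_p = m·N/2 = 4.309·21/2 = 45.244500
base radius r_b = r_p·cos α = 45.244500·cos 19.410° = 42.673014
roll angle φ = 23.022° = 0.40180970 rad
x = r_b·(cos φ + φ·sin φ) = 42.673014·(0.92035476 + 0.40180970·0.39108455) = 45.980016
y = r_b·(sin φ − φ·cos φ) = 42.673014·(0.39108455 − 0.40180970·0.92035476) = 0.907957

x=45.980016 y=0.907957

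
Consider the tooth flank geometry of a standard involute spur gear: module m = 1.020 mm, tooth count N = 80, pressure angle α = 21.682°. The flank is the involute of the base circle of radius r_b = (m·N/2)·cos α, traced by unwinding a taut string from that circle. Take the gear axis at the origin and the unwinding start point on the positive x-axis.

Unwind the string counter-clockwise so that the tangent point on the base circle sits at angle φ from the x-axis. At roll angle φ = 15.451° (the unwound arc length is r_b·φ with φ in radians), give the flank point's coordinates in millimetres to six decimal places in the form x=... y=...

x=39.266958 y=0.246043

pitch radius r_p = m·N/2 = 1.020·80/2 = 40.800000
base radius r_b = r_p·cos α = 40.800000·cos 21.682° = 37.913346
roll angle φ = 15.451° = 0.26967082 rad
x = r_b·(cos φ + φ·sin φ) = 37.913346·(0.96385865 + 0.26967082·0.26641417) = 39.266958
y = r_b·(sin φ − φ·cos φ) = 37.913346·(0.26641417 − 0.26967082·0.96385865) = 0.246043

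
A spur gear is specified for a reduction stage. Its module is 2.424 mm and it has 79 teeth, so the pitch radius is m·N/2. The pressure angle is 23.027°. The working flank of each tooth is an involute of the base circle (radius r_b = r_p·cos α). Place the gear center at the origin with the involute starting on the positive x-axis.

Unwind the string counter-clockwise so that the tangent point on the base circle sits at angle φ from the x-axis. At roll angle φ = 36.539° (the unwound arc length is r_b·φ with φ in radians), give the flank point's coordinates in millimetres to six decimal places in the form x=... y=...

x=104.256464 y=7.312793

pitch radius r_p = m·N/2 = 2.424·79/2 = 95.748000
base radius r_b = r_p·cos α = 95.748000·cos 23.027° = 88.118859
roll angle φ = 36.539° = 0.63772586 rad
x = r_b·(cos φ + φ·sin φ) = 88.118859·(0.80345179 + 0.63772586·0.59536982) = 104.256464
y = r_b·(sin φ − φ·cos φ) = 88.118859·(0.59536982 − 0.63772586·0.80345179) = 7.312793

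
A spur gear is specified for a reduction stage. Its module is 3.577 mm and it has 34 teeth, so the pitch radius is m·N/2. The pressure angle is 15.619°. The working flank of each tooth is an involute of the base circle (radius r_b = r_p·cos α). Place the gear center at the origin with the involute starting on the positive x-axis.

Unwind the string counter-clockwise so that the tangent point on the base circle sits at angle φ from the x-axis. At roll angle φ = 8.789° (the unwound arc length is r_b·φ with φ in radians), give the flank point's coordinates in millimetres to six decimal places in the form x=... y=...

x=59.248497 y=0.070297

pitch radius r_p = m·N/2 = 3.577·34/2 = 60.809000
base radius r_b = r_p·cos α = 60.809000·cos 15.619° = 58.563527
roll angle φ = 8.789° = 0.15339699 rad
x = r_b·(cos φ + φ·sin φ) = 58.563527·(0.98825773 + 0.15339699·0.15279611) = 59.248497
y = r_b·(sin φ − φ·cos φ) = 58.563527·(0.15279611 − 0.15339699·0.98825773) = 0.070297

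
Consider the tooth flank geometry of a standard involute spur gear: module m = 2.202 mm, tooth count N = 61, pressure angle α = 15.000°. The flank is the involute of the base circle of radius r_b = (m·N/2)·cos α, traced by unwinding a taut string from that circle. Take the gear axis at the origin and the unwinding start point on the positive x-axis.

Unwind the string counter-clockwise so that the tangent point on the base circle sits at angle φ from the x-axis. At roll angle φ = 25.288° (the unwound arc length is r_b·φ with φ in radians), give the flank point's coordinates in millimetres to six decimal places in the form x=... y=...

x=70.886660 y=1.823189

pitch radius r_p = m·N/2 = 2.202·61/2 = 67.161000
base radius r_b = r_p·cos α = 67.161000·cos 15.000° = 64.872544
roll angle φ = 25.288° = 0.44135886 rad
x = r_b·(cos φ + φ·sin φ) = 64.872544·(0.90417204 + 0.44135886·0.42716850) = 70.886660
y = r_b·(sin φ − φ·cos φ) = 64.872544·(0.42716850 − 0.44135886·0.90417204) = 1.823189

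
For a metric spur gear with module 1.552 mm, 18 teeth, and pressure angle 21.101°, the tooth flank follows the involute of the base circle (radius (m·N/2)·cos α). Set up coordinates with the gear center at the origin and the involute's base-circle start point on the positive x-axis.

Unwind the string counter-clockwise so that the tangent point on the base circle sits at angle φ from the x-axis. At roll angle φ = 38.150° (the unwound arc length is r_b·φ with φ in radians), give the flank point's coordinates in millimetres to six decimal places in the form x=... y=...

x=15.607748 y=1.226332

pitch radius r_p = m·N/2 = 1.552·18/2 = 13.968000
base radius r_b = r_p·cos α = 13.968000·cos 21.101° = 13.031407
roll angle φ = 38.150° = 0.66584311 rad
x = r_b·(cos φ + φ·sin φ) = 13.031407·(0.78639626 + 0.66584311·0.61772237) = 15.607748
y = r_b·(sin φ − φ·cos φ) = 13.031407·(0.61772237 − 0.66584311·0.78639626) = 1.226332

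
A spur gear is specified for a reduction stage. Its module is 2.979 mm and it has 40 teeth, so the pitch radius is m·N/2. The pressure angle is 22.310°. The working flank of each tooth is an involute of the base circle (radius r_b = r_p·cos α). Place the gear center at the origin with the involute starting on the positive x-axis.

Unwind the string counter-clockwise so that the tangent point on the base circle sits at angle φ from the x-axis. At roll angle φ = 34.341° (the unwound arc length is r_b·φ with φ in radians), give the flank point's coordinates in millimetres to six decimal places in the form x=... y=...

pitch radius r_p = m·N/2 = 2.979·40/2 = 59.580000
base radius r_b = r_p·cos α = 59.580000·cos 22.310° = 55.120048
roll angle φ = 34.341° = 0.59936352 rad
x = r_b·(cos φ + φ·sin φ) = 55.120048·(0.82569483 + 0.59936352·0.56411705) = 64.149044
y = r_b·(sin φ − φ·cos φ) = 55.120048·(0.56411705 − 0.59936352·0.82569483) = 3.815723

x=64.149044 y=3.815723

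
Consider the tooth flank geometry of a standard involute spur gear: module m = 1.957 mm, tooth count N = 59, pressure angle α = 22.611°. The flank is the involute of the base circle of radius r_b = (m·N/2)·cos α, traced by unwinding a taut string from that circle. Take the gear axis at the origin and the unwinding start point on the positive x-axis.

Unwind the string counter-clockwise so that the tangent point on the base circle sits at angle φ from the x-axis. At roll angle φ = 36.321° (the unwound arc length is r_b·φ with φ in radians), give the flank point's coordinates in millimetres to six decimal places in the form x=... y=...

x=62.950297 y=4.346195

pitch radius r_p = m·N/2 = 1.957·59/2 = 57.731500
base radius r_b = r_p·cos α = 57.731500·cos 22.611° = 53.294050
roll angle φ = 36.321° = 0.63392104 rad
x = r_b·(cos φ + φ·sin φ) = 53.294050·(0.80571124 + 0.63392104·0.59230853) = 62.950297
y = r_b·(sin φ − φ·cos φ) = 53.294050·(0.59230853 − 0.63392104·0.80571124) = 4.346195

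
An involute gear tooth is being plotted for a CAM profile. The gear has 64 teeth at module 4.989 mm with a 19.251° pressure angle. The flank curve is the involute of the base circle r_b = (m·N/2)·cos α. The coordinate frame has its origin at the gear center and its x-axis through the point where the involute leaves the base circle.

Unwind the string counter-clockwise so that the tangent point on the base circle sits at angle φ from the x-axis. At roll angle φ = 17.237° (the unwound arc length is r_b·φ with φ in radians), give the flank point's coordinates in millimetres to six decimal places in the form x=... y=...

x=157.388042 y=1.355607

pitch radius r_p = m·N/2 = 4.989·64/2 = 159.648000
base radius r_b = r_p·cos α = 159.648000·cos 19.251° = 150.721005
roll angle φ = 17.237° = 0.30084240 rad
x = r_b·(cos φ + φ·sin φ) = 150.721005·(0.95508720 + 0.30084240·0.29632488) = 157.388042
y = r_b·(sin φ − φ·cos φ) = 150.721005·(0.29632488 − 0.30084240·0.95508720) = 1.355607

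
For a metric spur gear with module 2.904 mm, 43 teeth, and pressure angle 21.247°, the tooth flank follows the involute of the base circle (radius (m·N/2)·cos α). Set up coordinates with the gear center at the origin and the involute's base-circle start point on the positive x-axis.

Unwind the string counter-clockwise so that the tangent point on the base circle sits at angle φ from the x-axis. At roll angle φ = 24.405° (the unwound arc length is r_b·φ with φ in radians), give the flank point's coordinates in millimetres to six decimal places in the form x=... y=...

x=63.233919 y=1.472010

pitch radius r_p = m·N/2 = 2.904·43/2 = 62.436000
base radius r_b = r_p·cos α = 62.436000·cos 21.247° = 58.192028
roll angle φ = 24.405° = 0.42594760 rad
x = r_b·(cos φ + φ·sin φ) = 58.192028·(0.91064761 + 0.42594760·0.41318390) = 63.233919
y = r_b·(sin φ − φ·cos φ) = 58.192028·(0.41318390 − 0.42594760·0.91064761) = 1.472010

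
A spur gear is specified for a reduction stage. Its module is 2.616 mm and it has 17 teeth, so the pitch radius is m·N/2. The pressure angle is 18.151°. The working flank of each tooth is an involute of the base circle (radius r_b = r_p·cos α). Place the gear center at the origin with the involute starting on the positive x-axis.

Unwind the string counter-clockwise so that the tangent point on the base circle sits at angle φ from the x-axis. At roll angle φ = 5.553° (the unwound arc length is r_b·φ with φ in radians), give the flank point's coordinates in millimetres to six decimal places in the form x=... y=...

pitch radius r_p = m·N/2 = 2.616·17/2 = 22.236000
base radius r_b = r_p·cos α = 22.236000·cos 18.151° = 21.129510
roll angle φ = 5.553° = 0.09691813 rad
x = r_b·(cos φ + φ·sin φ) = 21.129510·(0.99530711 + 0.09691813·0.09676648) = 21.228513
y = r_b·(sin φ − φ·cos φ) = 21.129510·(0.09676648 − 0.09691813·0.99530711) = 0.006406

x=21.228513 y=0.006406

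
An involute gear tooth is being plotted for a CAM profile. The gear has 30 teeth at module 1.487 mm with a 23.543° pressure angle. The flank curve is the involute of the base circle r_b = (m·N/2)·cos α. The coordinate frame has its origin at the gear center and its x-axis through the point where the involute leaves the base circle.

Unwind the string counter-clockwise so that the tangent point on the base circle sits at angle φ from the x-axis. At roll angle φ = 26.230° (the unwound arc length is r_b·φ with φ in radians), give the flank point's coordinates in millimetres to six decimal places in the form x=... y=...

x=22.480162 y=0.640375

pitch radius r_p = m·N/2 = 1.487·30/2 = 22.305000
base radius r_b = r_p·cos α = 22.305000·cos 23.543° = 20.448344
roll angle φ = 26.230° = 0.45779986 rad
x = r_b·(cos φ + φ·sin φ) = 20.448344·(0.89702707 + 0.45779986·0.44197560) = 22.480162
y = r_b·(sin φ − φ·cos φ) = 20.448344·(0.44197560 − 0.45779986·0.89702707) = 0.640375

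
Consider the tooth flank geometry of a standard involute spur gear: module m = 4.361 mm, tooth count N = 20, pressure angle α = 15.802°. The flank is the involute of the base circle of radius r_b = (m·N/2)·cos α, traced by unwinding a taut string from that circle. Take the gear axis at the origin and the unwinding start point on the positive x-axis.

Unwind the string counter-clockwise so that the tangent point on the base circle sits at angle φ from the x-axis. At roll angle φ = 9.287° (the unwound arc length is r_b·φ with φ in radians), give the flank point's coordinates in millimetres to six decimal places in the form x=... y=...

x=42.509524 y=0.059409

pitch radius r_p = m·N/2 = 4.361·20/2 = 43.610000
base radius r_b = r_p·cos α = 43.610000·cos 15.802° = 41.961912
roll angle φ = 9.287° = 0.16208873 rad
x = r_b·(cos φ + φ·sin φ) = 41.961912·(0.98689236 + 0.16208873·0.16137991) = 42.509524
y = r_b·(sin φ − φ·cos φ) = 41.961912·(0.16137991 − 0.16208873·0.98689236) = 0.059409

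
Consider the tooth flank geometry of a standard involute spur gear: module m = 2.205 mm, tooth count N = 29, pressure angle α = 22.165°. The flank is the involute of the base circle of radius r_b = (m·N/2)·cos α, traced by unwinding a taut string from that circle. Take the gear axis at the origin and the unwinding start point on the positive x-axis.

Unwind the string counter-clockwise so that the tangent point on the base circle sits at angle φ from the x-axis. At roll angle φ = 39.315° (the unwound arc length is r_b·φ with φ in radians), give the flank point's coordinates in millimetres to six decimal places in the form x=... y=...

x=35.781165 y=3.041116

pitch radius r_p = m·N/2 = 2.205·29/2 = 31.972500
base radius r_b = r_p·cos α = 31.972500·cos 22.165° = 29.609771
roll angle φ = 39.315° = 0.68617620 rad
x = r_b·(cos φ + φ·sin φ) = 29.609771·(0.77367436 + 0.68617620·0.63358344) = 35.781165
y = r_b·(sin φ − φ·cos φ) = 29.609771·(0.63358344 − 0.68617620·0.77367436) = 3.041116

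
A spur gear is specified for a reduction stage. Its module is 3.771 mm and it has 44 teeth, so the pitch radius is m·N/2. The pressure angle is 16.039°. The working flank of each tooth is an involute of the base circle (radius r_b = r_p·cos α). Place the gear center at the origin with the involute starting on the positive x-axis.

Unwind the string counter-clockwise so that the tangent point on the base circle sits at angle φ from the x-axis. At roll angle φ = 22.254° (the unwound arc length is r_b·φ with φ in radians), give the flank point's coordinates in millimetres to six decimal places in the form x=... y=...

pitch radius r_p = m·N/2 = 3.771·44/2 = 82.962000
base radius r_b = r_p·cos α = 82.962000·cos 16.039° = 79.732609
roll angle φ = 22.254° = 0.38840557 rad
x = r_b·(cos φ + φ·sin φ) = 79.732609·(0.92551407 + 0.38840557·0.37871323) = 85.521866
y = r_b·(sin φ − φ·cos φ) = 79.732609·(0.37871323 − 0.38840557·0.92551407) = 1.533929

x=85.521866 y=1.533929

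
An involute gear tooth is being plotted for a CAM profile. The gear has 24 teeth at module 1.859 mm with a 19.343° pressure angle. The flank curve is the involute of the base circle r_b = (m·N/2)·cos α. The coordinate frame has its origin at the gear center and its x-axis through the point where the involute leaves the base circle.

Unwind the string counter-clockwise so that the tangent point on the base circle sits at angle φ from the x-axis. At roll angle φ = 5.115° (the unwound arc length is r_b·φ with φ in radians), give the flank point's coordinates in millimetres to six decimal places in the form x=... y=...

x=21.132482 y=0.004988

pitch radius r_p = m·N/2 = 1.859·24/2 = 22.308000
base radius r_b = r_p·cos α = 22.308000·cos 19.343° = 21.048772
roll angle φ = 5.115° = 0.08927359 rad
x = r_b·(cos φ + φ·sin φ) = 21.048772·(0.99601776 + 0.08927359·0.08915506) = 21.132482
y = r_b·(sin φ − φ·cos φ) = 21.048772·(0.08915506 − 0.08927359·0.99601776) = 0.004988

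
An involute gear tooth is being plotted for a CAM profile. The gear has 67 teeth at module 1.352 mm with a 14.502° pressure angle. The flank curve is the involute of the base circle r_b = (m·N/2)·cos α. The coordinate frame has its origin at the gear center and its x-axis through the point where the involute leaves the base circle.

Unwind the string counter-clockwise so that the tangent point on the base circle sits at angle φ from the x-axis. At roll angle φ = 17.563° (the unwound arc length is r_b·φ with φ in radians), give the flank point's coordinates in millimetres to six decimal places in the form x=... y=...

pitch radius r_p = m·N/2 = 1.352·67/2 = 45.292000
base radius r_b = r_p·cos α = 45.292000·cos 14.502° = 43.848947
roll angle φ = 17.563° = 0.30653218 rad
x = r_b·(cos φ + φ·sin φ) = 43.848947·(0.95338573 + 0.30653218·0.30175428) = 45.860874
y = r_b·(sin φ − φ·cos φ) = 43.848947·(0.30175428 − 0.30653218·0.95338573) = 0.417042

x=45.860874 y=0.417042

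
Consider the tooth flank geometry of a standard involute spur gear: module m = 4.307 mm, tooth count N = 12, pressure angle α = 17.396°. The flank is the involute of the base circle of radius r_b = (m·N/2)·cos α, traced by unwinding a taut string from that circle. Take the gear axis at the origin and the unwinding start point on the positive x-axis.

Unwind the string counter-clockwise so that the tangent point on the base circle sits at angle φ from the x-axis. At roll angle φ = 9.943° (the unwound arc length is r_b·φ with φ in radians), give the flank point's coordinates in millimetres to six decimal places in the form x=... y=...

x=25.028551 y=0.042830

pitch radius r_p = m·N/2 = 4.307·12/2 = 25.842000
base radius r_b = r_p·cos α = 25.842000·cos 17.396° = 24.660018
roll angle φ = 9.943° = 0.17353809 rad
x = r_b·(cos φ + φ·sin φ) = 24.660018·(0.98498002 + 0.17353809·0.17266837) = 25.028551
y = r_b·(sin φ − φ·cos φ) = 24.660018·(0.17266837 − 0.17353809·0.98498002) = 0.042830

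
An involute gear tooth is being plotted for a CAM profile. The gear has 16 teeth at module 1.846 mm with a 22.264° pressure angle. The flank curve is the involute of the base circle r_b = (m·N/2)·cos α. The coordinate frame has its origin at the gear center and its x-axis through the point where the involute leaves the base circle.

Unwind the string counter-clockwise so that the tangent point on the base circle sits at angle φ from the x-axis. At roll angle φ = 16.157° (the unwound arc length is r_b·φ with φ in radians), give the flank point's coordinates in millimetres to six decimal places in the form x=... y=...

x=14.199661 y=0.101347

pitch radius r_p = m·N/2 = 1.846·16/2 = 14.768000
base radius r_b = r_p·cos α = 14.768000·cos 22.264° = 13.667015
roll angle φ = 16.157° = 0.28199285 rad
x = r_b·(cos φ + φ·sin φ) = 13.667015·(0.96050280 + 0.28199285·0.27827034) = 14.199661
y = r_b·(sin φ − φ·cos φ) = 13.667015·(0.27827034 − 0.28199285·0.96050280) = 0.101347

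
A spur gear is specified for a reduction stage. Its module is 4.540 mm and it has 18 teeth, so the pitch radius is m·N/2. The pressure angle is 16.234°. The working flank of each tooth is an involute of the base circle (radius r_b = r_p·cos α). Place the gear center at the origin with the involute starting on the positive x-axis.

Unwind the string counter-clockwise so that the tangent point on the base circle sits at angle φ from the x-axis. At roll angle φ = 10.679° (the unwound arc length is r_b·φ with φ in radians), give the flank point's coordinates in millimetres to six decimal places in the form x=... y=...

x=39.906340 y=0.084376

pitch radius r_p = m·N/2 = 4.540·18/2 = 40.860000
base radius r_b = r_p·cos α = 40.860000·cos 16.234° = 39.230828
roll angle φ = 10.679° = 0.18638371 rad
x = r_b·(cos φ + φ·sin φ) = 39.230828·(0.98268078 + 0.18638371·0.18530646) = 39.906340
y = r_b·(sin φ − φ·cos φ) = 39.230828·(0.18530646 − 0.18638371·0.98268078) = 0.084376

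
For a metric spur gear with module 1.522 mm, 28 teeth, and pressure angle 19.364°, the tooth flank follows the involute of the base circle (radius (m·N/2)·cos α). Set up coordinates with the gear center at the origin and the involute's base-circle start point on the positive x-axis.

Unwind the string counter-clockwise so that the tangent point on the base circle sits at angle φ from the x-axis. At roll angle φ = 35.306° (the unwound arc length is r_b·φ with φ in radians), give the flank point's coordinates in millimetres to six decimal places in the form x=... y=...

x=23.564486 y=1.509136

pitch radius r_p = m·N/2 = 1.522·28/2 = 21.308000
base radius r_b = r_p·cos α = 21.308000·cos 19.364° = 20.102631
roll angle φ = 35.306° = 0.61620595 rad
x = r_b·(cos φ + φ·sin φ) = 20.102631·(0.81607707 + 0.61620595·0.57794309) = 23.564486
y = r_b·(sin φ − φ·cos φ) = 20.102631·(0.57794309 − 0.61620595·0.81607707) = 1.509136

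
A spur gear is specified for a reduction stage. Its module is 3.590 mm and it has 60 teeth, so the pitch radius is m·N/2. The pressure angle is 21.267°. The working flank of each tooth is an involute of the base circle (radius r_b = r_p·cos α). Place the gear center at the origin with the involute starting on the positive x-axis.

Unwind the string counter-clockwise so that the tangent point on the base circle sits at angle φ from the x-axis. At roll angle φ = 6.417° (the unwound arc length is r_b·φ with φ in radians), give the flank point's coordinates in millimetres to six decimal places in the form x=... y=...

pitch radius r_p = m·N/2 = 3.590·60/2 = 107.700000
base radius r_b = r_p·cos α = 107.700000·cos 21.267° = 100.365661
roll angle φ = 6.417° = 0.11199778 rad
x = r_b·(cos φ + φ·sin φ) = 100.365661·(0.99373480 + 0.11199778·0.11176378) = 100.993157
y = r_b·(sin φ − φ·cos φ) = 100.365661·(0.11176378 − 0.11199778·0.99373480) = 0.046940

x=100.993157 y=0.046940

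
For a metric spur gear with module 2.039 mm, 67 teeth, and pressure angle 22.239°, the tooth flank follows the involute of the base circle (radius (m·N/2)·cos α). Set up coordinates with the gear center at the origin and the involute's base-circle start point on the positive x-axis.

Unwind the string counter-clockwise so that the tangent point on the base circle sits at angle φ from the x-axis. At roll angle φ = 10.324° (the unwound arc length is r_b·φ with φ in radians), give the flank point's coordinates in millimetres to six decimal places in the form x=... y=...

pitch radius r_p = m·N/2 = 2.039·67/2 = 68.306500
base radius r_b = r_p·cos α = 68.306500·cos 22.239° = 63.225397
roll angle φ = 10.324° = 0.18018779 rad
x = r_b·(cos φ + φ·sin φ) = 63.225397·(0.98381006 + 0.18018779·0.17921433) = 64.243470
y = r_b·(sin φ − φ·cos φ) = 63.225397·(0.17921433 − 0.18018779·0.98381006) = 0.122895

x=64.243470 y=0.122895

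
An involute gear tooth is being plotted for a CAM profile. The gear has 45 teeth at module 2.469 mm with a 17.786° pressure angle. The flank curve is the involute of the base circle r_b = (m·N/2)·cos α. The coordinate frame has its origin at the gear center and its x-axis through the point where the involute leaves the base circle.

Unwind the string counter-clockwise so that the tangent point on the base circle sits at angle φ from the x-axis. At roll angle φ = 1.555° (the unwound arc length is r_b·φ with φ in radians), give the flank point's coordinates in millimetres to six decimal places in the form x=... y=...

x=52.916794 y=0.000352

pitch radius r_p = m·N/2 = 2.469·45/2 = 55.552500
base radius r_b = r_p·cos α = 55.552500·cos 17.786° = 52.897316
roll angle φ = 1.555° = 0.02713987 rad
x = r_b·(cos φ + φ·sin φ) = 52.897316·(0.99963174 + 0.02713987·0.02713654) = 52.916794
y = r_b·(sin φ − φ·cos φ) = 52.897316·(0.02713654 − 0.02713987·0.99963174) = 0.000352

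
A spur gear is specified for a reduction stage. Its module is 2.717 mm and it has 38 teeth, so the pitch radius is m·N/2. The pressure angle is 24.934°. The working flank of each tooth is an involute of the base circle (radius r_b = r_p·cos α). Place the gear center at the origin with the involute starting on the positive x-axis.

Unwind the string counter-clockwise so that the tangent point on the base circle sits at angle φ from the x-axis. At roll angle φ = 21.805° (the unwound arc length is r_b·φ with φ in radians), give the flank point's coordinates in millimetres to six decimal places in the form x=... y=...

x=50.079583 y=0.847672

pitch radius r_p = m·N/2 = 2.717·38/2 = 51.623000
base radius r_b = r_p·cos α = 51.623000·cos 24.934° = 46.811427
roll angle φ = 21.805° = 0.38056904 rad
x = r_b·(cos φ + φ·sin φ) = 46.811427·(0.92845342 + 0.38056904·0.37144886) = 50.079583
y = r_b·(sin φ − φ·cos φ) = 46.811427·(0.37144886 − 0.38056904·0.92845342) = 0.847672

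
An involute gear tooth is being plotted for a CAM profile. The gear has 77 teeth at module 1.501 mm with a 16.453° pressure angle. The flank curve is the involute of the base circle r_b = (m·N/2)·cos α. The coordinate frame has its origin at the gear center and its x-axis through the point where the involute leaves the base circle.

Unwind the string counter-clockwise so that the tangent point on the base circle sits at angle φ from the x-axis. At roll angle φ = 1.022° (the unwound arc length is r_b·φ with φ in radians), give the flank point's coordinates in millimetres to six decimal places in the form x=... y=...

pitch radius r_p = m·N/2 = 1.501·77/2 = 57.788500
base radius r_b = r_p·cos α = 57.788500·cos 16.453° = 55.422199
roll angle φ = 1.022° = 0.01783726 rad
x = r_b·(cos φ + φ·sin φ) = 55.422199·(0.99984092 + 0.01783726·0.01783632) = 55.431015
y = r_b·(sin φ − φ·cos φ) = 55.422199·(0.01783632 − 0.01783726·0.99984092) = 0.000105

x=55.431015 y=0.000105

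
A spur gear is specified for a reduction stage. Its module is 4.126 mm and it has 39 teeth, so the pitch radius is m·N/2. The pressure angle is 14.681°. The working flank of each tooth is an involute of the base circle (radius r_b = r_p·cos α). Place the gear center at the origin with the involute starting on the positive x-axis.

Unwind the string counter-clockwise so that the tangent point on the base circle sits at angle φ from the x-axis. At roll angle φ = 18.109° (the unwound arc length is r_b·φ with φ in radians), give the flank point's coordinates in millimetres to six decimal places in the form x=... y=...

pitch radius r_p = m·N/2 = 4.126·39/2 = 80.457000
base radius r_b = r_p·cos α = 80.457000·cos 14.681° = 77.830228
roll angle φ = 18.109° = 0.31606167 rad
x = r_b·(cos φ + φ·sin φ) = 77.830228·(0.95046692 + 0.31606167·0.31082573) = 81.621106
y = r_b·(sin φ − φ·cos φ) = 77.830228·(0.31082573 − 0.31606167·0.95046692) = 0.810957

x=81.621106 y=0.810957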